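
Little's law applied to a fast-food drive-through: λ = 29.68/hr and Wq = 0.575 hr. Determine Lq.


Lq = λWq = 29.68·0.575 = 17.0660

Final: 17.0660


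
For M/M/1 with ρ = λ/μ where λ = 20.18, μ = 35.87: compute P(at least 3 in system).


ρ = 20.18/35.87 = 0.5626
P(N ≥ n) = ρ^n = 0.5626^3 = 0.178061

Final: 0.178061


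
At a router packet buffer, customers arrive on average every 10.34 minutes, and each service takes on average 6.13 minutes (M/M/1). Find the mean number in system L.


λ = 60/10.34 = 5.8027 /hr
μ = 60/6.13 = 9.7879 /hr
ρ = λ/μ = 5.8027/9.7879 = 0.5928
L = ρ/(1−ρ) = 0.5928/0.4072 = 1.4561

Final: 1.4561


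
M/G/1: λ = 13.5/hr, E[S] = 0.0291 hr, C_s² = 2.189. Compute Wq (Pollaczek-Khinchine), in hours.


ρ = λ·E[S] = 13.5·0.0291 = 0.3929
E[S²] = E[S]²(1+C_s²) = 0.0291²·(1+2.189) = 0.002700
Wq = λ·E[S²]/(2(1−ρ)) = 13.5·0.002700/(2·0.6071) = 0.03002 hr

Final: 0.03002 hr


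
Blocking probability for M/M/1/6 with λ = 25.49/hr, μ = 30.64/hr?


ρ = λ/μ = 25.49/30.64 = 0.8319
P_K = (1−ρ)ρ^K/(1−ρ^(K+1)) = (0.1681·0.331502)/(1 − 0.275783)
= 0.055719/0.724217 = 0.076937

Final: 0.076937


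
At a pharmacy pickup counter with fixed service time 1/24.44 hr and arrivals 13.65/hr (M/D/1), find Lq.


ρ = 13.65/24.44 = 0.5585
M/D/1: Lq = ρ²/(2(1−ρ)) = 0.3119/(2·0.4415) = 0.35327

Final: 0.35327


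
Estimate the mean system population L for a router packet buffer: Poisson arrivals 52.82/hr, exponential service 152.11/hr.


ρ = λ/μ = 52.82/152.11 = 0.3472
L = ρ/(1−ρ) = 0.3472/(1 − 0.3472) = 0.3472/0.6528 = 0.5320

Final: 0.5320


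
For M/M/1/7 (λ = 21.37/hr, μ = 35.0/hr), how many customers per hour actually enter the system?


ρ = 0.6106; P_K = (1−ρ)ρ^7/(1−ρ^8) = 0.012562
λ_eff = λ(1 − P_K) = 21.37·(1 − 0.012562) = 21.37·0.987438 = 21.1016 /hr

Final: 21.1016 /hr


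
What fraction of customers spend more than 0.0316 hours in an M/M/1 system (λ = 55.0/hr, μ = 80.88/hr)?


W ~ Exponential(μ−λ) for M/M/1.
μ − λ = 80.88 − 55.0 = 25.8800
P(W > t) = e^{−(μ−λ)t} = e^{−0.8178} = 0.441398

Final: 0.441398


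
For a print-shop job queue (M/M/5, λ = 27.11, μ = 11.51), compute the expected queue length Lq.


a = λ/μ = 2.3553; ρ = a/5 = 0.4711
P₀ = 0.093185
Lq = P₀·a^c·ρ / (c!·(1−ρ)²) = 0.093185·72.48881·0.4711/(120·0.27977)
= 0.09478

Final: 0.09478


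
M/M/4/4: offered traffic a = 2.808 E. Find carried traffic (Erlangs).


B(4,2.808) = 0.184624 (Erlang-B)
Carried load = a(1 − B) = 2.808·(1 − 0.184624) = 2.808·0.815376 = 2.2896 E

Final: 2.2896 Erlangs


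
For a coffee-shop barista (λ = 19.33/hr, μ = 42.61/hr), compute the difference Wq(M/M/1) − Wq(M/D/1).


ρ = 19.33/42.61 = 0.4536
Wq(M/M/1) = ρ/(μ−λ) = 0.4536/23.28 = 0.01949 hr
Wq(M/D/1) = ρ/(2(μ−λ)) = 0.009743 hr
Savings = 0.01949 − 0.009743 = 0.009743 hr

Final: 0.009743 hr


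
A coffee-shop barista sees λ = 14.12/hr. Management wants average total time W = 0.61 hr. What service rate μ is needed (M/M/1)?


W = 1/(μ−λ) ⇒ μ − λ = 1/W = 1/0.61 = 1.6393
μ = λ + 1/W = 14.12 + 1.6393 = 15.7593 per hr

Final: 15.7593 /hr


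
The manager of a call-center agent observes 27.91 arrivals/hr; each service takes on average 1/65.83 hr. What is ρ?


ρ = λ/μ = 27.91/65.83 = 0.4240

Final: 0.4240


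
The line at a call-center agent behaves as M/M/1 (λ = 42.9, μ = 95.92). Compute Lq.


ρ = 42.9/95.92 = 0.4472
Lq = ρ²/(1−ρ) = 0.2000/0.5528 = 0.3619

Final: 0.3619


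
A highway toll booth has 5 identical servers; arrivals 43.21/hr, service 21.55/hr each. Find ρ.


ρ = λ/(cμ) = 43.21/(5·21.55) = 43.21/107.75 = 0.4010

Final: 0.4010


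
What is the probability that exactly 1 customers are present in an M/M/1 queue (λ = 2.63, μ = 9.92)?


ρ = 2.63/9.92 = 0.2651
P_n = (1−ρ)·ρ^n = (1 − 0.2651)·0.2651^1 = 0.7349·0.265121 = 0.194832

Final: 0.194832


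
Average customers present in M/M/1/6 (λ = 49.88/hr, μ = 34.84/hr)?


ρ = 49.88/34.84 = 1.4317
L = ρ[1 − (K+1)ρ^K + Kρ^(K+1)] / [(1−ρ)(1−ρ^(K+1))]
Numerator: 1.4317·(1 − 7·8.611718 + 6·12.329291) = 21.036817
Denominator: (-0.4317)·(-11.329291) = 4.890716
L = 21.036817/4.890716 = 4.3014

Final: 4.3014


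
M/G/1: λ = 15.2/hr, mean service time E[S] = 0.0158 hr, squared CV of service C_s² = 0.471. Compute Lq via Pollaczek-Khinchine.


ρ = λ·E[S] = 15.2·0.0158 = 0.2402
Lq = ρ²(1+C_s²)/(2(1−ρ)) = 0.05768·(1+0.471)/(2·0.7598)
= 0.05768·1.4710/1.5197 = 0.05583

Final: 0.05583


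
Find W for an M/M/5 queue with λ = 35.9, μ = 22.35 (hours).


a = 1.6063; ρ = 0.3213; P₀ = 0.200173
Lq = P₀·a^c·ρ/(c!(1−ρ)²) = 0.01244
Wq = Lq/λ = 0.01244/35.9 = 0.0003465 hr
W = Wq + 1/μ = 0.0003465 + 0.04474 = 0.04509 hr

Final: 0.04509 hr


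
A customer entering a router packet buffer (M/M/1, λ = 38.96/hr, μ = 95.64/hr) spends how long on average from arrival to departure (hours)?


W = 1/(μ−λ) = 1/(95.64 − 38.96) = 1/56.68 = 0.01764 hr

Final: 0.01764 hr


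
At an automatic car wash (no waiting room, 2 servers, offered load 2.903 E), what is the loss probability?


B(c,a) = (a^c/c!) / Σ_{k=0}^{c} a^k/k!
a^2/2! = 4.213705
Σ terms (k=0..2): 1.00000 + 2.90300 + 4.21370 = 8.116705
B = 4.213705/8.116705 = 0.519140

Final: 0.519140


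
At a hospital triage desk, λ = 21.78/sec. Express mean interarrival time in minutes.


Mean interarrival time = 1/λ = 1/21.78 second = 0.04591 second
In minutes: 0.04591 × 0.0166667 = 0.0007652 min

Final: 0.0007652 min


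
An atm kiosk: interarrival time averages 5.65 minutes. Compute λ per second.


λ = 1/(interarrival time) in consistent units.
1 second = 0.0166667 min, so λ = 0.0166667/5.65 = 0.002950 per second

Final: 0.002950 /sec


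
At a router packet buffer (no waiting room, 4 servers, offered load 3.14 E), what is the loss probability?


B(c,a) = (a^c/c!) / Σ_{k=0}^{c} a^k/k!
a^4/4! = 4.050488
Σ terms (k=0..4): 1.00000 + 3.14000 + 4.92980 + 5.15986 + 4.05049 = 18.280145
B = 4.050488/18.280145 = 0.221579

Final: 0.221579


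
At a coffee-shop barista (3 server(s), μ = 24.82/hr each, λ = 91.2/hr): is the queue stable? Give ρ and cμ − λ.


Total capacity cμ = 3·24.82 = 74.46/hr
ρ = λ/(cμ) = 91.2/74.46 = 1.2248
Stable ⇔ ρ < 1: NO
Spare capacity = cμ − λ = 74.46 − 91.2 = -16.74/hr

Final: ρ = 1.2248; unstable; margin = -16.74/hr


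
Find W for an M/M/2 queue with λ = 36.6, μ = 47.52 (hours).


a = 0.7702; ρ = 0.3851; P₀ = 0.443938
Lq = P₀·a^c·ρ/(c!(1−ρ)²) = 0.13411
Wq = Lq/λ = 0.13411/36.6 = 0.003664 hr
W = Wq + 1/μ = 0.003664 + 0.02104 = 0.02471 hr

Final: 0.02471 hr


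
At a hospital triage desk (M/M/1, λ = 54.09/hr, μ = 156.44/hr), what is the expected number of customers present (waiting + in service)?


ρ = λ/μ = 54.09/156.44 = 0.3458
L = ρ/(1−ρ) = 0.3458/(1 − 0.3458) = 0.3458/0.6542 = 0.5285

Final: 0.5285


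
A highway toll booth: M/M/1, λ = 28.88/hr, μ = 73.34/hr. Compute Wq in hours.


ρ = 28.88/73.34 = 0.3938
Wq = ρ/(μ−λ) = 0.3938/(73.34 − 28.88) = 0.3938/44.46 = 0.008857 hr

Final: 0.008857 hr


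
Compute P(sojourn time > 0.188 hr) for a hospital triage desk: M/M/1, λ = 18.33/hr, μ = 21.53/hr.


W ~ Exponential(μ−λ) for M/M/1.
μ − λ = 21.53 − 18.33 = 3.2000
P(W > t) = e^{−(μ−λ)t} = e^{−0.6016} = 0.547934

Final: 0.547934


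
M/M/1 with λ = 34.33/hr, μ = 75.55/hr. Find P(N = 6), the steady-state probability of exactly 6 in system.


ρ = 34.33/75.55 = 0.4544
P_n = (1−ρ)·ρ^n = (1 − 0.4544)·0.4544^6 = 0.5456·0.008803 = 0.004803

Final: 0.004803


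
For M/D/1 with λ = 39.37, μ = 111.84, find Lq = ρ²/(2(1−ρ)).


ρ = 39.37/111.84 = 0.3520
M/D/1: Lq = ρ²/(2(1−ρ)) = 0.1239/(2·0.6480) = 0.09562

Final: 0.09562


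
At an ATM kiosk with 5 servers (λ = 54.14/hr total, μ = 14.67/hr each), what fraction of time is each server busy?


ρ = λ/(cμ) = 54.14/(5·14.67) = 54.14/73.35 = 0.7381

Final: 0.7381


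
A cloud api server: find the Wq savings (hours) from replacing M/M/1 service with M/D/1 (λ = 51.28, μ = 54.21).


ρ = 51.28/54.21 = 0.9460
Wq(M/M/1) = ρ/(μ−λ) = 0.9460/2.93 = 0.32285 hr
Wq(M/D/1) = ρ/(2(μ−λ)) = 0.16143 hr
Savings = 0.32285 − 0.16143 = 0.16143 hr

Final: 0.16143 hr


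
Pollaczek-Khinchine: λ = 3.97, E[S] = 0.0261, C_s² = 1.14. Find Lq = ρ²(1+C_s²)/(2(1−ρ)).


ρ = λ·E[S] = 3.97·0.0261 = 0.1036
Lq = ρ²(1+C_s²)/(2(1−ρ)) = 0.01074·(1+1.14)/(2·0.8964)
= 0.01074·2.1400/1.7928 = 0.01282

Final: 0.01282


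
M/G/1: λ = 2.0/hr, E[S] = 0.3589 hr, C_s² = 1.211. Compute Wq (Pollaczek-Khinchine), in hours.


ρ = λ·E[S] = 2.0·0.3589 = 0.7178
E[S²] = E[S]²(1+C_s²) = 0.3589²·(1+1.211) = 0.284797
Wq = λ·E[S²]/(2(1−ρ)) = 2.0·0.284797/(2·0.2822) = 1.00920 hr

Final: 1.00920 hr


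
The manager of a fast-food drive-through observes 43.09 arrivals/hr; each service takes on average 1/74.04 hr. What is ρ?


ρ = λ/μ = 43.09/74.04 = 0.5820

Final: 0.5820


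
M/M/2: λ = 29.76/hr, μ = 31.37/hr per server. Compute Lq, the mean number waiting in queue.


a = λ/μ = 0.9487; ρ = a/2 = 0.4743
P₀ = 0.356541
Lq = P₀·a^c·ρ / (c!·(1−ρ)²) = 0.356541·0.89999·0.4743/(2·0.27632)
= 0.27542

Final: 0.27542


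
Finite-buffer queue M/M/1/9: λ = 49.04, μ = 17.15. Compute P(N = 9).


ρ = λ/μ = 49.04/17.15 = 2.8595
P_K = (1−ρ)ρ^K/(1−ρ^(K+1)) = (-1.8595·12781.359023)/(1 − 36547.979388)
= -23766.620365/-36546.979388 = 0.650303

Final: 0.650303


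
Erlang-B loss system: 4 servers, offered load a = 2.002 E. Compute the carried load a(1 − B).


B(4,2.002) = 0.095447 (Erlang-B)
Carried load = a(1 − B) = 2.002·(1 − 0.095447) = 2.002·0.904553 = 1.8109 E

Final: 1.8109 Erlangs


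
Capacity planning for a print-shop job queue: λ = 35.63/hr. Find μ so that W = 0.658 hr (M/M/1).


W = 1/(μ−λ) ⇒ μ − λ = 1/W = 1/0.658 = 1.5198
μ = λ + 1/W = 35.63 + 1.5198 = 37.1498 per hr

Final: 37.1498 /hr


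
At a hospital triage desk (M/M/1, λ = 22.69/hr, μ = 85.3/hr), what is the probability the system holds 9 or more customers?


ρ = 22.69/85.3 = 0.2660
P(N ≥ n) = ρ^n = 0.2660^9 = 0.000006668

Final: 0.000006668


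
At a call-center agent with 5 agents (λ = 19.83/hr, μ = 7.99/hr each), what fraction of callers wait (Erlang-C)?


a = λ/μ = 2.4819; ρ = a/5 = 0.4964
P₀ = 0.081643 (from M/M/c formula)
C(c,a) = [a^c/(c!(1−ρ))]·P₀ = [94.16287/(120·0.5036)]·0.081643
= 1.55807·0.081643 = 0.127206

Final: 0.127206


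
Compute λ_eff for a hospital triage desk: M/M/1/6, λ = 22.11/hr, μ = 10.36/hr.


ρ = 2.1342; P_K = (1−ρ)ρ^6/(1−ρ^7) = 0.534082
λ_eff = λ(1 − P_K) = 22.11·(1 − 0.534082) = 22.11·0.465918 = 10.3014 /hr

Final: 10.3014 /hr


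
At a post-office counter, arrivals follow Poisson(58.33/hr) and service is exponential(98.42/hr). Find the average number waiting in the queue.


ρ = 58.33/98.42 = 0.5927
Lq = ρ²/(1−ρ) = 0.3513/0.4073 = 0.8623

Final: 0.8623


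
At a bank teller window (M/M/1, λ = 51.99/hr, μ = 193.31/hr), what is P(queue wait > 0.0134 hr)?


ρ = 51.99/193.31 = 0.2689
P(Wq > t) = ρ·e^{−(μ−λ)t} = 0.2689·e^{−1.8937}
= 0.2689·0.150516 = 0.040481

Final: 0.040481


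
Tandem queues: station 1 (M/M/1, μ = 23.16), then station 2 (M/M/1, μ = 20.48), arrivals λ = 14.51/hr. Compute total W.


Each node sees arrival rate λ = 14.51/hr (tandem ⇒ throughput preserved).
W₁ = 1/(μ₁−λ) = 1/(23.16−14.51) = 0.11561 hr
W₂ = 1/(μ₂−λ) = 1/(20.48−14.51) = 0.16750 hr
W_total = W₁ + W₂ = 0.11561 + 0.16750 = 0.28311 hr

Final: 0.28311 hr


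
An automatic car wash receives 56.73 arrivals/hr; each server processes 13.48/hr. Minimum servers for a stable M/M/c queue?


Stability requires cμ > λ ⇔ c > λ/μ.
λ/μ = 56.73/13.48 = 4.2085
Minimum integer c = ⌊4.2085⌋ + 1 = 5
Check: 5·13.48 = 67.40 > 56.73, while 4·13.48 = 53.92 ≤ 56.73

Final: 5 servers


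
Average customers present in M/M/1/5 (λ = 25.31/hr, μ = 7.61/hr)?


ρ = 25.31/7.61 = 3.3259
L = ρ[1 − (K+1)ρ^K + Kρ^(K+1)] / [(1−ρ)(1−ρ^(K+1))]
Numerator: 3.3259·(1 − 6·406.946616 + 5·1353.458458) = 14389.824526
Denominator: (-2.3259)·(-1352.458458) = 3145.665532
L = 14389.824526/3145.665532 = 4.5745

Final: 4.5745


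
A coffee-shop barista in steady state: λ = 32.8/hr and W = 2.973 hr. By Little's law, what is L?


L = λW = 32.8·2.973 = 97.5144

Final: 97.5144


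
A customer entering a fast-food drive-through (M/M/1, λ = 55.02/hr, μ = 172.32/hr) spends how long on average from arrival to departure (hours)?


W = 1/(μ−λ) = 1/(172.32 − 55.02) = 1/117.30 = 0.008525 hr

Final: 0.008525 hr


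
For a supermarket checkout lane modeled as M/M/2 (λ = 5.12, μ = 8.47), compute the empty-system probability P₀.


a = λ/μ = 5.12/8.47 = 0.6045; ρ = a/c = 0.3022
Σ_{k=0}^{1} a^k/k! (terms k=0..1) = 1.00000 + 0.60449 = 1.60449
Tail: a^2/(2!(1−ρ)) = 0.36540/(2·0.6978) = 0.26184
P₀ = 1/(1.60449 + 0.26184) = 1/1.86633 = 0.535811

Final: 0.535811


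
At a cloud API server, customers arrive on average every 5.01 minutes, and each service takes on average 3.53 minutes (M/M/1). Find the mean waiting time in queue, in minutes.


λ = 60/5.01 = 11.9760 /hr
μ = 60/3.53 = 16.9972 /hr
ρ = λ/μ = 11.9760/16.9972 = 0.7046
Wq = ρ/(μ−λ) = 0.7046/(16.9972−11.9760) = 0.14033 hr
In minutes: 0.14033·60 = 8.420 min

Final: 8.420 min


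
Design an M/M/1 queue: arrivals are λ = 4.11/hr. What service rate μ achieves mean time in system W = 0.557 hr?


W = 1/(μ−λ) ⇒ μ − λ = 1/W = 1/0.557 = 1.7953
μ = λ + 1/W = 4.11 + 1.7953 = 5.9053 per hr

Final: 5.9053 /hr


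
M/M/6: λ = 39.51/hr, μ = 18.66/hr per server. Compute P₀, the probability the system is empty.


a = λ/μ = 39.51/18.66 = 2.1174; ρ = a/c = 0.3529
Σ_{k=0}^{5} a^k/k! (terms k=0..5) = 1.00000 + 2.11736 + 2.24161 + 1.58210 + 0.83747 + 0.35465 = 8.13320
Tail: a^6/(6!(1−ρ)) = 90.10987/(720·0.6471) = 0.19340
P₀ = 1/(8.13320 + 0.19340) = 1/8.32660 = 0.120097

Final: 0.120097


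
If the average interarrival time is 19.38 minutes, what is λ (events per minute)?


λ = 1/(interarrival time) in consistent units.
1 minute = 1 min, so λ = 1/19.38 = 0.05160 per minute

Final: 0.05160 /min


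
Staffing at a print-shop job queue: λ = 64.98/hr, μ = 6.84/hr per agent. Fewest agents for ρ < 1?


Stability requires cμ > λ ⇔ c > λ/μ.
λ/μ = 64.98/6.84 = 9.5000
Minimum integer c = ⌊9.5000⌋ + 1 = 10
Check: 10·6.84 = 68.40 > 64.98, while 9·6.84 = 61.56 ≤ 64.98

Final: 10 servers


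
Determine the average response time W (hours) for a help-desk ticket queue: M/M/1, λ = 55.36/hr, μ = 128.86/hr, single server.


W = 1/(μ−λ) = 1/(128.86 − 55.36) = 1/73.50 = 0.01361 hr

Final: 0.01361 hr


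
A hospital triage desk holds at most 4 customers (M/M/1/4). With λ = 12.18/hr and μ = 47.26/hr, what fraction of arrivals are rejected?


ρ = λ/μ = 12.18/47.26 = 0.2577
P_K = (1−ρ)ρ^K/(1−ρ^(K+1)) = (0.7423·0.004412)/(1 − 0.001137)
= 0.003275/0.998863 = 0.003278

Final: 0.003278


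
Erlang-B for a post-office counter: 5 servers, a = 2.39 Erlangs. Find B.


B(c,a) = (a^c/c!) / Σ_{k=0}^{c} a^k/k!
a^5/5! = 0.649843
Σ terms (k=0..5): 1.00000 + 2.39000 + 2.85605 + 2.27532 + 1.35950 + 0.64984 = 10.530716
B = 0.649843/10.530716 = 0.061709

Final: 0.061709


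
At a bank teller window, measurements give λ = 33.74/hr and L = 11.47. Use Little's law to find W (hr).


W = L/λ = 11.47/33.74 = 0.3400 hr

Final: 0.3400 hr


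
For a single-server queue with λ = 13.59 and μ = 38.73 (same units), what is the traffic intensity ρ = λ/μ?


ρ = λ/μ = 13.59/38.73 = 0.3509

Final: 0.3509


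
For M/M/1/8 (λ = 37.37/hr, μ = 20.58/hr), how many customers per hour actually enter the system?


ρ = 1.8158; P_K = (1−ρ)ρ^8/(1−ρ^9) = 0.451394
λ_eff = λ(1 − P_K) = 37.37·(1 − 0.451394) = 37.37·0.548606 = 20.5014 /hr

Final: 20.5014 /hr


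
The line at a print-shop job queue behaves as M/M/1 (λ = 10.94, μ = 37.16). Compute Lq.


ρ = 10.94/37.16 = 0.2944
Lq = ρ²/(1−ρ) = 0.08667/0.7056 = 0.1228

Final: 0.1228


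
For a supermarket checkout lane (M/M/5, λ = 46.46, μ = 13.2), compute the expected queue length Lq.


a = λ/μ = 3.5197; ρ = a/5 = 0.7039
P₀ = 0.025265
Lq = P₀·a^c·ρ / (c!·(1−ρ)²) = 0.025265·540.16491·0.7039/(120·0.08765)
= 0.91337

Final: 0.91337


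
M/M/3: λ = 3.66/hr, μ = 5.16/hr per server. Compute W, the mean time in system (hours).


a = 0.7093; ρ = 0.2364; P₀ = 0.490497
Lq = P₀·a^c·ρ/(c!(1−ρ)²) = 0.01183
Wq = Lq/λ = 0.01183/3.66 = 0.003232 hr
W = Wq + 1/μ = 0.003232 + 0.19380 = 0.19703 hr

Final: 0.19703 hr


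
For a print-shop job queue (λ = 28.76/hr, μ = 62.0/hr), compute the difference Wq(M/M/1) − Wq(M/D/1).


ρ = 28.76/62.0 = 0.4639
Wq(M/M/1) = ρ/(μ−λ) = 0.4639/33.24 = 0.01396 hr
Wq(M/D/1) = ρ/(2(μ−λ)) = 0.006978 hr
Savings = 0.01396 − 0.006978 = 0.006978 hr

Final: 0.006978 hr


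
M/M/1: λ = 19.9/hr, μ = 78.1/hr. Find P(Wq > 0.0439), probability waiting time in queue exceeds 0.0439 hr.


ρ = 19.9/78.1 = 0.2548
P(Wq > t) = ρ·e^{−(μ−λ)t} = 0.2548·e^{−2.5550}
= 0.2548·0.077694 = 0.019796

Final: 0.019796


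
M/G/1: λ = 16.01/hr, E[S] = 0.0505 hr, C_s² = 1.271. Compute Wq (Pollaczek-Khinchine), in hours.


ρ = λ·E[S] = 16.01·0.0505 = 0.8085
E[S²] = E[S]²(1+C_s²) = 0.0505²·(1+1.271) = 0.005792
Wq = λ·E[S²]/(2(1−ρ)) = 16.01·0.005792/(2·0.1915) = 0.24211 hr

Final: 0.24211 hr


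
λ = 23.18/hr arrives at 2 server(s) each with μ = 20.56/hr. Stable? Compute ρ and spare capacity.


Total capacity cμ = 2·20.56 = 41.12/hr
ρ = λ/(cμ) = 23.18/41.12 = 0.5637
Stable ⇔ ρ < 1: YES
Spare capacity = cμ − λ = 41.12 − 23.18 = 17.94/hr

Final: ρ = 0.5637; stable; margin = 17.94/hr


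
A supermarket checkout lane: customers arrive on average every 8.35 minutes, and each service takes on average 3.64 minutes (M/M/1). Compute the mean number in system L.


λ = 60/8.35 = 7.1856 /hr
μ = 60/3.64 = 16.4835 /hr
ρ = λ/μ = 7.1856/16.4835 = 0.4359
L = ρ/(1−ρ) = 0.4359/0.5641 = 0.7728

Final: 0.7728


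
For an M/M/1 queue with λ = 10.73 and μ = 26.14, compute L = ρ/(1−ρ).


ρ = λ/μ = 10.73/26.14 = 0.4105
L = ρ/(1−ρ) = 0.4105/(1 − 0.4105) = 0.4105/0.5895 = 0.6963

Final: 0.6963


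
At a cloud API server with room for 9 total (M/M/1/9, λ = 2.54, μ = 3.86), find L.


ρ = 2.54/3.86 = 0.6580
L = ρ[1 − (K+1)ρ^K + Kρ^(K+1)] / [(1−ρ)(1−ρ^(K+1))]
Numerator: 0.6580·(1 − 10·0.023132 + 9·0.015222) = 0.595961
Denominator: (0.3420)·(0.984778) = 0.336764
L = 0.595961/0.336764 = 1.7697

Final: 1.7697


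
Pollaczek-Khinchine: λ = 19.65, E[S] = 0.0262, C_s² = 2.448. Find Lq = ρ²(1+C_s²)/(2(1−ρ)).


ρ = λ·E[S] = 19.65·0.0262 = 0.5148
Lq = ρ²(1+C_s²)/(2(1−ρ)) = 0.2650·(1+2.448)/(2·0.4852)
= 0.2650·3.4480/0.9703 = 0.94183

Final: 0.94183


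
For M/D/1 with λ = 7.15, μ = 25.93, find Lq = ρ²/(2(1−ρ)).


ρ = 7.15/25.93 = 0.2757
M/D/1: Lq = ρ²/(2(1−ρ)) = 0.07603/(2·0.7243) = 0.05249

Final: 0.05249


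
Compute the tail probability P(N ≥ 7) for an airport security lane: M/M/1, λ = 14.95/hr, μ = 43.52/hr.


ρ = 14.95/43.52 = 0.3435
P(N ≥ n) = ρ^n = 0.3435^7 = 0.0005645

Final: 0.0005645


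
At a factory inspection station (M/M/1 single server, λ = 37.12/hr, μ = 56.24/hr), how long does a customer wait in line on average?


ρ = 37.12/56.24 = 0.6600
Wq = ρ/(μ−λ) = 0.6600/(56.24 − 37.12) = 0.6600/19.12 = 0.03452 hr

Final: 0.03452 hr


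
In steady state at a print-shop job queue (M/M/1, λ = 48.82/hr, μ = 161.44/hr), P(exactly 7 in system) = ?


ρ = 48.82/161.44 = 0.3024
P_n = (1−ρ)·ρ^n = (1 − 0.3024)·0.3024^7 = 0.6976·0.0002313 = 0.0001613

Final: 0.0001613


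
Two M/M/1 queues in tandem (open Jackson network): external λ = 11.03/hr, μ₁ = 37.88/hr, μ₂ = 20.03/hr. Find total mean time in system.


Each node sees arrival rate λ = 11.03/hr (tandem ⇒ throughput preserved).
W₁ = 1/(μ₁−λ) = 1/(37.88−11.03) = 0.03724 hr
W₂ = 1/(μ₂−λ) = 1/(20.03−11.03) = 0.11111 hr
W_total = W₁ + W₂ = 0.03724 + 0.11111 = 0.14836 hr

Final: 0.14836 hr


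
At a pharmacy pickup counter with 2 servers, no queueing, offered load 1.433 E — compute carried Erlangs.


B(2,1.433) = 0.296769 (Erlang-B)
Carried load = a(1 − B) = 1.433·(1 − 0.296769) = 1.433·0.703231 = 1.0077 E

Final: 1.0077 Erlangs


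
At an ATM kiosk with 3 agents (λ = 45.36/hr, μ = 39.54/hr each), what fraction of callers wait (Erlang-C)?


a = λ/μ = 1.1472; ρ = a/3 = 0.3824
P₀ = 0.311270 (from M/M/c formula)
C(c,a) = [a^c/(c!(1−ρ))]·P₀ = [1.50976/(6·0.6176)]·0.311270
= 0.40743·0.311270 = 0.126820

Final: 0.126820


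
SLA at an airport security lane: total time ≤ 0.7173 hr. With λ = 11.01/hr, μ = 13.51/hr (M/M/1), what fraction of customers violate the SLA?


W ~ Exponential(μ−λ) for M/M/1.
μ − λ = 13.51 − 11.01 = 2.5000
P(W > t) = e^{−(μ−λ)t} = e^{−1.7933} = 0.166418

Final: 0.166418


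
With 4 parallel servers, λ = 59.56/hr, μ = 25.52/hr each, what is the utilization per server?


ρ = λ/(cμ) = 59.56/(4·25.52) = 59.56/102.08 = 0.5835

Final: 0.5835


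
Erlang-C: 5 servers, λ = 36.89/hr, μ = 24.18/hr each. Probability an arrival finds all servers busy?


a = λ/μ = 1.5256; ρ = a/5 = 0.3051
P₀ = 0.217102 (from M/M/c formula)
C(c,a) = [a^c/(c!(1−ρ))]·P₀ = [8.26536/(120·0.6949)]·0.217102
= 0.09912·0.217102 = 0.021520

Final: 0.021520


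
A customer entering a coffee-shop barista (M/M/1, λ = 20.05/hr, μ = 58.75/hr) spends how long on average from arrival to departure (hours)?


W = 1/(μ−λ) = 1/(58.75 − 20.05) = 1/38.70 = 0.02584 hr

Final: 0.02584 hr


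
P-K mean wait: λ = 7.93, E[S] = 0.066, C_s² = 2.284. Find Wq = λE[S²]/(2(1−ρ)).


ρ = λ·E[S] = 7.93·0.066 = 0.5234
E[S²] = E[S]²(1+C_s²) = 0.066²·(1+2.284) = 0.014305
Wq = λ·E[S²]/(2(1−ρ)) = 7.93·0.014305/(2·0.4766) = 0.11900 hr

Final: 0.11900 hr


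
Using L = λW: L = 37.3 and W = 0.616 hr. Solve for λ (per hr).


λ = L/W = 37.3/0.616 = 60.5519 /hr

Final: 60.5519 /hr


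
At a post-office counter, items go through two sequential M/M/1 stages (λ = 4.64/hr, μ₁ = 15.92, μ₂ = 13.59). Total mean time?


Each node sees arrival rate λ = 4.64/hr (tandem ⇒ throughput preserved).
W₁ = 1/(μ₁−λ) = 1/(15.92−4.64) = 0.08865 hr
W₂ = 1/(μ₂−λ) = 1/(13.59−4.64) = 0.11173 hr
W_total = W₁ + W₂ = 0.08865 + 0.11173 = 0.20038 hr

Final: 0.20038 hr


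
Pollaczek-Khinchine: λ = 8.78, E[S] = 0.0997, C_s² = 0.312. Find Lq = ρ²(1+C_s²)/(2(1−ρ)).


ρ = λ·E[S] = 8.78·0.0997 = 0.8754
Lq = ρ²(1+C_s²)/(2(1−ρ)) = 0.7663·(1+0.312)/(2·0.1246)
= 0.7663·1.3120/0.2493 = 4.03317

Final: 4.03317


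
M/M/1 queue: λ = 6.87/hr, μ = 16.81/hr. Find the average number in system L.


ρ = λ/μ = 6.87/16.81 = 0.4087
L = ρ/(1−ρ) = 0.4087/(1 − 0.4087) = 0.4087/0.5913 = 0.6911

Final: 0.6911


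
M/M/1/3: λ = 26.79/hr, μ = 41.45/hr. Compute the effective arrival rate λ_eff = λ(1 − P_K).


ρ = 0.6463; P_K = (1−ρ)ρ^3/(1−ρ^4) = 0.115674
λ_eff = λ(1 − P_K) = 26.79·(1 − 0.115674) = 26.79·0.884326 = 23.6911 /hr

Final: 23.6911 /hr


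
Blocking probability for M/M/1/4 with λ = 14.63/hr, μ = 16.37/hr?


ρ = λ/μ = 14.63/16.37 = 0.8937
P_K = (1−ρ)ρ^K/(1−ρ^(K+1)) = (0.1063·0.637944)/(1 − 0.570136)
= 0.067808/0.429864 = 0.157744

Final: 0.157744


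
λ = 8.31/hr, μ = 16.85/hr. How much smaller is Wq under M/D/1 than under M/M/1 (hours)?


ρ = 8.31/16.85 = 0.4932
Wq(M/M/1) = ρ/(μ−λ) = 0.4932/8.54 = 0.05775 hr
Wq(M/D/1) = ρ/(2(μ−λ)) = 0.02887 hr
Savings = 0.05775 − 0.02887 = 0.02887 hr

Final: 0.02887 hr


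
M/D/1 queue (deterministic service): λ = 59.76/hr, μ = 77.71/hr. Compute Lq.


ρ = 59.76/77.71 = 0.7690
M/D/1: Lq = ρ²/(2(1−ρ)) = 0.5914/(2·0.2310) = 1.28012

Final: 1.28012


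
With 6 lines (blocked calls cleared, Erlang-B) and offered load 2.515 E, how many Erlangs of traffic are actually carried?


B(6,2.515) = 0.028843 (Erlang-B)
Carried load = a(1 − B) = 2.515·(1 − 0.028843) = 2.515·0.971157 = 2.4425 E

Final: 2.4425 Erlangs


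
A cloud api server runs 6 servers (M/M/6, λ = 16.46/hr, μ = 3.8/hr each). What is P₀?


a = λ/μ = 16.46/3.8 = 4.3316; ρ = a/c = 0.7219
Σ_{k=0}^{5} a^k/k! (terms k=0..5) = 1.00000 + 4.33158 + 9.38129 + 13.54526 + 14.66809 + 12.70720 = 55.63343
Tail: a^6/(6!(1−ρ)) = 6605.06971/(720·0.2781) = 32.99062
P₀ = 1/(55.63343 + 32.99062) = 1/88.62405 = 0.011284

Final: 0.011284


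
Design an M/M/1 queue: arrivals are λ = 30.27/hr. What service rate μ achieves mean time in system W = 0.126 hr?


W = 1/(μ−λ) ⇒ μ − λ = 1/W = 1/0.126 = 7.9365
μ = λ + 1/W = 30.27 + 7.9365 = 38.2065 per hr

Final: 38.2065 /hr


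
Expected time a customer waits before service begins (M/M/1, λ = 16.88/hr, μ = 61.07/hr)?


ρ = 16.88/61.07 = 0.2764
Wq = ρ/(μ−λ) = 0.2764/(61.07 − 16.88) = 0.2764/44.19 = 0.006255 hr

Final: 0.006255 hr


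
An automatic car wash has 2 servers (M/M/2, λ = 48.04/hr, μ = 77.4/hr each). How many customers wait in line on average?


a = λ/μ = 0.6207; ρ = a/2 = 0.3103
P₀ = 0.526326
Lq = P₀·a^c·ρ / (c!·(1−ρ)²) = 0.526326·0.38523·0.3103/(2·0.47564)
= 0.06615

Final: 0.06615


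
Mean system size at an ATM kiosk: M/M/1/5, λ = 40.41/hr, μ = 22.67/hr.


ρ = 40.41/22.67 = 1.7825
L = ρ[1 − (K+1)ρ^K + Kρ^(K+1)] / [(1−ρ)(1−ρ^(K+1))]
Numerator: 1.7825·(1 − 6·17.996442 + 5·32.079233) = 95.218429
Denominator: (-0.7825)·(-31.079233) = 24.320494
L = 95.218429/24.320494 = 3.9152

Final: 3.9152


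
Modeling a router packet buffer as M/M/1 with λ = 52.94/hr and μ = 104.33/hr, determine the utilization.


ρ = λ/μ = 52.94/104.33 = 0.5074

Final: 0.5074


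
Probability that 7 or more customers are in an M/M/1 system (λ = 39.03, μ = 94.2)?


ρ = 39.03/94.2 = 0.4143
P(N ≥ n) = ρ^n = 0.4143^7 = 0.002096

Final: 0.002096


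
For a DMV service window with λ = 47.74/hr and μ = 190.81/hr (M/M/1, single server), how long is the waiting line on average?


ρ = 47.74/190.81 = 0.2502
Lq = ρ²/(1−ρ) = 0.06260/0.7498 = 0.08349

Final: 0.08349


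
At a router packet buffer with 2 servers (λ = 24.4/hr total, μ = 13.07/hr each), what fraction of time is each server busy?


ρ = λ/(cμ) = 24.4/(2·13.07) = 24.4/26.14 = 0.9334

Final: 0.9334


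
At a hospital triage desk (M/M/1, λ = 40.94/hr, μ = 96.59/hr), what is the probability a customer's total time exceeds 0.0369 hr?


W ~ Exponential(μ−λ) for M/M/1.
μ − λ = 96.59 − 40.94 = 55.6500
P(W > t) = e^{−(μ−λ)t} = e^{−2.0535} = 0.128287

Final: 0.128287


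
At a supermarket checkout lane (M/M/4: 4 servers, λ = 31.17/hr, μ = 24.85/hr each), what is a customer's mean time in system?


a = 1.2543; ρ = 0.3136; P₀ = 0.284078
Lq = P₀·a^c·ρ/(c!(1−ρ)²) = 0.01950
Wq = Lq/λ = 0.01950/31.17 = 0.0006256 hr
W = Wq + 1/μ = 0.0006256 + 0.04024 = 0.04087 hr

Final: 0.04087 hr


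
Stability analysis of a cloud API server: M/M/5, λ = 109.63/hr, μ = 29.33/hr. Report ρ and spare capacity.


Total capacity cμ = 5·29.33 = 146.65/hr
ρ = λ/(cμ) = 109.63/146.65 = 0.7476
Stable ⇔ ρ < 1: YES
Spare capacity = cμ − λ = 146.65 − 109.63 = 37.02/hr

Final: ρ = 0.7476; stable; margin = 37.02/hr


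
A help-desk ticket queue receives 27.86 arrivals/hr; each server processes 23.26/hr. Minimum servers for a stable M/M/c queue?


Stability requires cμ > λ ⇔ c > λ/μ.
λ/μ = 27.86/23.26 = 1.1978
Minimum integer c = ⌊1.1978⌋ + 1 = 2
Check: 2·23.26 = 46.52 > 27.86, while 1·23.26 = 23.26 ≤ 27.86

Final: 2 servers


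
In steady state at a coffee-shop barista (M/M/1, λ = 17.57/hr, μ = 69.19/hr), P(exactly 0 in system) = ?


ρ = 17.57/69.19 = 0.2539
P_n = (1−ρ)·ρ^n = (1 − 0.2539)·0.2539^0 = 0.7461·1.000000 = 0.746062

Final: 0.746062


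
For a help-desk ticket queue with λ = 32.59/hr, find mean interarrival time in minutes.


Mean interarrival time = 1/λ = 1/32.59 hour = 0.03068 hour
In minutes: 0.03068 × 60 = 1.8411 min

Final: 1.8411 min


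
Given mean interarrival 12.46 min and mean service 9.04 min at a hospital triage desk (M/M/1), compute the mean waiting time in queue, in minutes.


λ = 60/12.46 = 4.8154 /hr
μ = 60/9.04 = 6.6372 /hr
ρ = λ/μ = 4.8154/6.6372 = 0.7255
Wq = ρ/(μ−λ) = 0.7255/(6.6372−4.8154) = 0.39825 hr
In minutes: 0.39825·60 = 23.895 min

Final: 23.895 min


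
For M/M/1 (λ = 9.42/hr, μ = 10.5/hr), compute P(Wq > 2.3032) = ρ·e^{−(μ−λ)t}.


ρ = 9.42/10.5 = 0.8971
P(Wq > t) = ρ·e^{−(μ−λ)t} = 0.8971·e^{−2.4875}
= 0.8971·0.083121 = 0.074572

Final: 0.074572


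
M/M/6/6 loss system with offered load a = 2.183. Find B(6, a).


B(c,a) = (a^c/c!) / Σ_{k=0}^{c} a^k/k!
a^6/6! = 0.150311
Σ terms (k=0..6): 1.00000 + 2.18300 + 2.38274 + 1.73384 + 0.94625 + 0.41313 + 0.15031 = 8.809275
B = 0.150311/8.809275 = 0.017063

Final: 0.017063


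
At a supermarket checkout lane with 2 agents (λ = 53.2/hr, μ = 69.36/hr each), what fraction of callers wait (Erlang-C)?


a = λ/μ = 0.7670; ρ = a/2 = 0.3835
P₀ = 0.445602 (from M/M/c formula)
C(c,a) = [a^c/(c!(1−ρ))]·P₀ = [0.58831/(2·0.6165)]·0.445602
= 0.47714·0.445602 = 0.212615

Final: 0.212615


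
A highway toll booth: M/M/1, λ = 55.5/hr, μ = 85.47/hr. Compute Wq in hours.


ρ = 55.5/85.47 = 0.6494
Wq = ρ/(μ−λ) = 0.6494/(85.47 − 55.5) = 0.6494/29.97 = 0.02167 hr

Final: 0.02167 hr


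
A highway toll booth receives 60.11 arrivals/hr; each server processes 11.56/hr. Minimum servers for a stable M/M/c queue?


Stability requires cμ > λ ⇔ c > λ/μ.
λ/μ = 60.11/11.56 = 5.1998
Minimum integer c = ⌊5.1998⌋ + 1 = 6
Check: 6·11.56 = 69.36 > 60.11, while 5·11.56 = 57.80 ≤ 60.11

Final: 6 servers


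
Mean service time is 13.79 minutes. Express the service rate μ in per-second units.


μ = 1/(service time) in consistent units.
1 second = 0.0166667 min, so μ = 0.0166667/13.79 = 0.001209 per second

Final: 0.001209 /sec


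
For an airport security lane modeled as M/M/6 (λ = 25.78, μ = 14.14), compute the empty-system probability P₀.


a = λ/μ = 25.78/14.14 = 1.8232; ρ = a/c = 0.3039
Σ_{k=0}^{5} a^k/k! (terms k=0..5) = 1.00000 + 1.82320 + 1.66202 + 1.01006 + 0.46039 + 0.16788 = 6.12355
Tail: a^6/(6!(1−ρ)) = 36.72832/(720·0.6961) = 0.07328
P₀ = 1/(6.12355 + 0.07328) = 1/6.19682 = 0.161373

Final: 0.161373


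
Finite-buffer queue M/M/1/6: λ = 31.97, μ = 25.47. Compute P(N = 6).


ρ = λ/μ = 31.97/25.47 = 1.2552
P_K = (1−ρ)ρ^K/(1−ρ^(K+1)) = (-0.2552·3.910949)/(1 − 4.909032)
= -0.998083/-3.909032 = 0.255327

Final: 0.255327


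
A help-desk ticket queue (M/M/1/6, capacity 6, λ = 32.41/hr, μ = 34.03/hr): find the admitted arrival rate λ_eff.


ρ = 0.9524; P_K = (1−ρ)ρ^6/(1−ρ^7) = 0.122826
λ_eff = λ(1 − P_K) = 32.41·(1 − 0.122826) = 32.41·0.877174 = 28.4292 /hr

Final: 28.4292 /hr


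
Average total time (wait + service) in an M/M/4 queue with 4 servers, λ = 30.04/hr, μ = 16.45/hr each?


a = 1.8261; ρ = 0.4565; P₀ = 0.157205
Lq = P₀·a^c·ρ/(c!(1−ρ)²) = 0.11260
Wq = Lq/λ = 0.11260/30.04 = 0.003748 hr
W = Wq + 1/μ = 0.003748 + 0.06079 = 0.06454 hr

Final: 0.06454 hr


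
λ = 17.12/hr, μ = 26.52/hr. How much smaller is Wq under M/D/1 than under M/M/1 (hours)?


ρ = 17.12/26.52 = 0.6456
Wq(M/M/1) = ρ/(μ−λ) = 0.6456/9.40 = 0.06868 hr
Wq(M/D/1) = ρ/(2(μ−λ)) = 0.03434 hr
Savings = 0.06868 − 0.03434 = 0.03434 hr

Final: 0.03434 hr


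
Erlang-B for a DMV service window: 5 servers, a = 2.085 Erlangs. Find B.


B(c,a) = (a^c/c!) / Σ_{k=0}^{c} a^k/k!
a^5/5! = 0.328359
Σ terms (k=0..5): 1.00000 + 2.08500 + 2.17361 + 1.51066 + 0.78743 + 0.32836 = 7.885064
B = 0.328359/7.885064 = 0.041643

Final: 0.041643


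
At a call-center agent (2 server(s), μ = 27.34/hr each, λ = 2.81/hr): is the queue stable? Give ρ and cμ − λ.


Total capacity cμ = 2·27.34 = 54.68/hr
ρ = λ/(cμ) = 2.81/54.68 = 0.05139
Stable ⇔ ρ < 1: YES
Spare capacity = cμ − λ = 54.68 − 2.81 = 51.87/hr

Final: ρ = 0.05139; stable; margin = 51.87/hr


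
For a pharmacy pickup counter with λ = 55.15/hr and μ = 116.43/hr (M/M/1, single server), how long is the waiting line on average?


ρ = 55.15/116.43 = 0.4737
Lq = ρ²/(1−ρ) = 0.2244/0.5263 = 0.4263

Final: 0.4263


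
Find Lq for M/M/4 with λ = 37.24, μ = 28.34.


a = λ/μ = 1.3140; ρ = a/4 = 0.3285
P₀ = 0.267339
Lq = P₀·a^c·ρ / (c!·(1−ρ)²) = 0.267339·2.98153·0.3285/(24·0.45090)
= 0.02420

Final: 0.02420


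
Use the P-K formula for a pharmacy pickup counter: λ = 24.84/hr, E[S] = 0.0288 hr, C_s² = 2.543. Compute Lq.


ρ = λ·E[S] = 24.84·0.0288 = 0.7154
Lq = ρ²(1+C_s²)/(2(1−ρ)) = 0.5118·(1+2.543)/(2·0.2846)
= 0.5118·3.5430/0.5692 = 3.18553

Final: 3.18553


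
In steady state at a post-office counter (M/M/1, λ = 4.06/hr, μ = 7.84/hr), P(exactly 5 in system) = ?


ρ = 4.06/7.84 = 0.5179
P_n = (1−ρ)·ρ^n = (1 − 0.5179)·0.5179^5 = 0.4821·0.037243 = 0.017957

Final: 0.017957


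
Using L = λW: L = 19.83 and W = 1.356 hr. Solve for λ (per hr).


λ = L/W = 19.83/1.356 = 14.6239 /hr

Final: 14.6239 /hr


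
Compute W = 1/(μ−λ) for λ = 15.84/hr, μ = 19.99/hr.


W = 1/(μ−λ) = 1/(19.99 − 15.84) = 1/4.15 = 0.2410 hr

Final: 0.2410 hr


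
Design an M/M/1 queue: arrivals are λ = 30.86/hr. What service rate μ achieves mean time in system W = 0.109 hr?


W = 1/(μ−λ) ⇒ μ − λ = 1/W = 1/0.109 = 9.1743
μ = λ + 1/W = 30.86 + 9.1743 = 40.0343 per hr

Final: 40.0343 /hr


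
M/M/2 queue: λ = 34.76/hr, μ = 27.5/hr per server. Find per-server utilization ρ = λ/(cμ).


ρ = λ/(cμ) = 34.76/(2·27.5) = 34.76/55.00 = 0.6320

Final: 0.6320


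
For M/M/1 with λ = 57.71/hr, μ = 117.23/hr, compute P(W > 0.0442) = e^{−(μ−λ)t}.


W ~ Exponential(μ−λ) for M/M/1.
μ − λ = 117.23 − 57.71 = 59.5200
P(W > t) = e^{−(μ−λ)t} = e^{−2.6308} = 0.072022

Final: 0.072022


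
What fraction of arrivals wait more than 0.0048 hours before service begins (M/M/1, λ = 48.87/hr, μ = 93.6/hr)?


ρ = 48.87/93.6 = 0.5221
P(Wq > t) = ρ·e^{−(μ−λ)t} = 0.5221·e^{−0.2147}
= 0.5221·0.806780 = 0.421232

Final: 0.421232


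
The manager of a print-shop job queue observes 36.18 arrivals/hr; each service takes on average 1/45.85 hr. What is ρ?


ρ = λ/μ = 36.18/45.85 = 0.7891

Final: 0.7891


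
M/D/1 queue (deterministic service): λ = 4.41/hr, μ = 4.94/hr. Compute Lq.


ρ = 4.41/4.94 = 0.8927
M/D/1: Lq = ρ²/(2(1−ρ)) = 0.7969/(2·0.1073) = 3.71402

Final: 3.71402


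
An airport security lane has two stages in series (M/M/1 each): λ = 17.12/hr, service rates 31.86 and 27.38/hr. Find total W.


Each node sees arrival rate λ = 17.12/hr (tandem ⇒ throughput preserved).
W₁ = 1/(μ₁−λ) = 1/(31.86−17.12) = 0.06784 hr
W₂ = 1/(μ₂−λ) = 1/(27.38−17.12) = 0.09747 hr
W_total = W₁ + W₂ = 0.06784 + 0.09747 = 0.16531 hr

Final: 0.16531 hr


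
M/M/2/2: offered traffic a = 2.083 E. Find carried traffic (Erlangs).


B(2,2.083) = 0.413035 (Erlang-B)
Carried load = a(1 − B) = 2.083·(1 − 0.413035) = 2.083·0.586965 = 1.2226 E

Final: 1.2226 Erlangs


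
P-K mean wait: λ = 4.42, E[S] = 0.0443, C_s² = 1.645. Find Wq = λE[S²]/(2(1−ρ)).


ρ = λ·E[S] = 4.42·0.0443 = 0.1958
E[S²] = E[S]²(1+C_s²) = 0.0443²·(1+1.645) = 0.005191
Wq = λ·E[S²]/(2(1−ρ)) = 4.42·0.005191/(2·0.8042) = 0.01426 hr

Final: 0.01426 hr


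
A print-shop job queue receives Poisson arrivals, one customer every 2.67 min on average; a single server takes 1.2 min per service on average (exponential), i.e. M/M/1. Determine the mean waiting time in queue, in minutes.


λ = 60/2.67 = 22.4719 /hr
μ = 60/1.2 = 50.0000 /hr
ρ = λ/μ = 22.4719/50.0000 = 0.4494
Wq = ρ/(μ−λ) = 0.4494/(50.0000−22.4719) = 0.01633 hr
In minutes: 0.01633·60 = 0.9796 min

Final: 0.9796 min


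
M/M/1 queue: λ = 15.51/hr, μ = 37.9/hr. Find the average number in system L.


ρ = λ/μ = 15.51/37.9 = 0.4092
L = ρ/(1−ρ) = 0.4092/(1 − 0.4092) = 0.4092/0.5908 = 0.6927

Final: 0.6927


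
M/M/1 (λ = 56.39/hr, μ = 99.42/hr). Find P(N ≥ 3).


ρ = 56.39/99.42 = 0.5672
P(N ≥ n) = ρ^n = 0.5672^3 = 0.182467

Final: 0.182467


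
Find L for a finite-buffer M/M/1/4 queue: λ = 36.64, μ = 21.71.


ρ = 36.64/21.71 = 1.6877
L = ρ[1 − (K+1)ρ^K + Kρ^(K+1)] / [(1−ρ)(1−ρ^(K+1))]
Numerator: 1.6877·(1 − 5·8.113020 + 4·13.692357) = 25.660363
Denominator: (-0.6877)·(-12.692357) = 8.728553
L = 25.660363/8.728553 = 2.9398

Final: 2.9398


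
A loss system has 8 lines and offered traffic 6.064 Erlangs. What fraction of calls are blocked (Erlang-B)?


B(c,a) = (a^c/c!) / Σ_{k=0}^{c} a^k/k!
a^8/8! = 45.347465
Σ terms (k=0..8): 1.00000 + 6.06400 + 18.38605 + 37.16433 + 56.34113 + 68.33052 + 69.05938 + 59.82515 + 45.34747 = 361.518020
B = 45.347465/361.518020 = 0.125436

Final: 0.125436


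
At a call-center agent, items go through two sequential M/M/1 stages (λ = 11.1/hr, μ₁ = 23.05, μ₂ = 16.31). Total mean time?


Each node sees arrival rate λ = 11.1/hr (tandem ⇒ throughput preserved).
W₁ = 1/(μ₁−λ) = 1/(23.05−11.1) = 0.08368 hr
W₂ = 1/(μ₂−λ) = 1/(16.31−11.1) = 0.19194 hr
W_total = W₁ + W₂ = 0.08368 + 0.19194 = 0.27562 hr

Final: 0.27562 hr


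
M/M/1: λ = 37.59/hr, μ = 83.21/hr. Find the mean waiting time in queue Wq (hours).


ρ = 37.59/83.21 = 0.4517
Wq = ρ/(μ−λ) = 0.4517/(83.21 − 37.59) = 0.4517/45.62 = 0.009902 hr

Final: 0.009902 hr


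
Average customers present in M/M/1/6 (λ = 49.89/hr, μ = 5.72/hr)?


ρ = 49.89/5.72 = 8.7220
L = ρ[1 − (K+1)ρ^K + Kρ^(K+1)] / [(1−ρ)(1−ρ^(K+1))]
Numerator: 8.7220·(1 − 7·440255.561506 + 6·3839921.322296) = 174071966.566685
Denominator: (-7.7220)·(-3839920.322296) = 29651972.139131
L = 174071966.566685/29651972.139131 = 5.8705

Final: 5.8705


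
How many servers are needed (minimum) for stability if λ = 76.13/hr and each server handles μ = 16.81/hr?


Stability requires cμ > λ ⇔ c > λ/μ.
λ/μ = 76.13/16.81 = 4.5289
Minimum integer c = ⌊4.5289⌋ + 1 = 5
Check: 5·16.81 = 84.05 > 76.13, while 4·16.81 = 67.24 ≤ 76.13

Final: 5 servers


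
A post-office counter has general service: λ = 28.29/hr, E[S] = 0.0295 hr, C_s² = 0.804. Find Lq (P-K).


ρ = λ·E[S] = 28.29·0.0295 = 0.8346
Lq = ρ²(1+C_s²)/(2(1−ρ)) = 0.6965·(1+0.804)/(2·0.1654)
= 0.6965·1.8040/0.3309 = 3.79719

Final: 3.79719


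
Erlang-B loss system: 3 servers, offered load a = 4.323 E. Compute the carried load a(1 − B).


B(3,4.323) = 0.478633 (Erlang-B)
Carried load = a(1 − B) = 4.323·(1 − 0.478633) = 4.323·0.521367 = 2.2539 E

Final: 2.2539 Erlangs


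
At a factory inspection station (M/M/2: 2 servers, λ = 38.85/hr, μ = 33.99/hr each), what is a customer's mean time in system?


a = 1.1430; ρ = 0.5715; P₀ = 0.272676
Lq = P₀·a^c·ρ/(c!(1−ρ)²) = 0.55436
Wq = Lq/λ = 0.55436/38.85 = 0.01427 hr
W = Wq + 1/μ = 0.01427 + 0.02942 = 0.04369 hr

Final: 0.04369 hr
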